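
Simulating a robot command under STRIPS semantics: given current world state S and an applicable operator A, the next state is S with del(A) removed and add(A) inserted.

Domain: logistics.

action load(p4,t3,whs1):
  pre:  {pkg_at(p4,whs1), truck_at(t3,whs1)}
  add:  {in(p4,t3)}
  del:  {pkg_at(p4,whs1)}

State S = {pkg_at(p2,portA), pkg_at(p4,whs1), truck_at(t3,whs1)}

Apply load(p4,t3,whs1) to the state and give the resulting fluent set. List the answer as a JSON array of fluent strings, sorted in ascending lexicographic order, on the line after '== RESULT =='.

Progress:
  pre ⊆ S: {pkg_at(p4,whs1), truck_at(t3,whs1)} ⊆ S  — applicable
  S \ del = {pkg_at(p2,portA), truck_at(t3,whs1)}
  ∪ add   = {in(p4,t3), pkg_at(p2,portA), truck_at(t3,whs1)}

== RESULT ==
["in(p4,t3)", "pkg_at(p2,portA)", "truck_at(t3,whs1)"]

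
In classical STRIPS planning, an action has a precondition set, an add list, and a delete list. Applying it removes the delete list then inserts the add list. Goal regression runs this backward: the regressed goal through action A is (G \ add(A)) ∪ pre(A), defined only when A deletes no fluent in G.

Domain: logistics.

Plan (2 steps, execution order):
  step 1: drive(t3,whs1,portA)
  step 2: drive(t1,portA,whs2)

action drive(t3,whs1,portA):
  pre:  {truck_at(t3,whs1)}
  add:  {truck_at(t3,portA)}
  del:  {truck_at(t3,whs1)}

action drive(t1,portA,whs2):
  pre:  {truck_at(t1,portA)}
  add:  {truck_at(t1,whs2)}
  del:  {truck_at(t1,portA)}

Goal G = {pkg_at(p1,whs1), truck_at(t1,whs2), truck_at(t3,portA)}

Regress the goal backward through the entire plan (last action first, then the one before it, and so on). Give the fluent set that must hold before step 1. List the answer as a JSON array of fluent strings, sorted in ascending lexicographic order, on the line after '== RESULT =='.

Regress step by step:
  through step 2 (drive(t1,portA,whs2)): drop {truck_at(t1,whs2)}, keep {pkg_at(p1,whs1), truck_at(t3,portA)}, require {truck_at(t1,portA)}
    → {pkg_at(p1,whs1), truck_at(t1,portA), truck_at(t3,portA)}
  through step 1 (drive(t3,whs1,portA)): drop {truck_at(t3,portA)}, keep {pkg_at(p1,whs1), truck_at(t1,portA)}, require {truck_at(t3,whs1)}
    → {pkg_at(p1,whs1), truck_at(t1,portA), truck_at(t3,whs1)}

== RESULT ==
["pkg_at(p1,whs1)", "truck_at(t1,portA)", "truck_at(t3,whs1)"]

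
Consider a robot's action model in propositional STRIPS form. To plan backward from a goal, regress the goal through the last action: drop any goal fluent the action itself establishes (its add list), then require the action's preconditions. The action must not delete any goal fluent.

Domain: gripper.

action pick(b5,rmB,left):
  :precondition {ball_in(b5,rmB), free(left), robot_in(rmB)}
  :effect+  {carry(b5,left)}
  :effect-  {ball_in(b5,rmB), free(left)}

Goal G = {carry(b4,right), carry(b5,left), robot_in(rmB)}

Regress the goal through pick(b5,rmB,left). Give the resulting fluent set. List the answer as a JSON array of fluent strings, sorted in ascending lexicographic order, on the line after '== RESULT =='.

Regress:
  G ∩ del = {}  (empty — regression defined)
  G \ add = {carry(b4,right), carry(b5,left), robot_in(rmB)} \ {carry(b5,left)} = {carry(b4,right), robot_in(rmB)}
  ∪ pre   = {carry(b4,right), robot_in(rmB)} ∪ {ball_in(b5,rmB), free(left), robot_in(rmB)}
          = {ball_in(b5,rmB), carry(b4,right), free(left), robot_in(rmB)}

== RESULT ==
["ball_in(b5,rmB)", "carry(b4,right)", "free(left)", "robot_in(rmB)"]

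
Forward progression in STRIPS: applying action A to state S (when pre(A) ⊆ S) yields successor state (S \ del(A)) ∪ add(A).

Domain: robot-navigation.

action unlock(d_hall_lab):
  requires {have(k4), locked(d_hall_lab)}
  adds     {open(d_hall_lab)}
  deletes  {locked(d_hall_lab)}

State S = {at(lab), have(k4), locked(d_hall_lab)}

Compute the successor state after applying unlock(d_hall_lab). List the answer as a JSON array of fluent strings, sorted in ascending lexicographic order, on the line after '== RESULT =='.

Progress:
  pre ⊆ S: {have(k4), locked(d_hall_lab)} ⊆ S  — applicable
  S \ del = {at(lab), have(k4)}
  ∪ add   = {at(lab), have(k4), open(d_hall_lab)}

== RESULT ==
["at(lab)", "have(k4)", "open(d_hall_lab)"]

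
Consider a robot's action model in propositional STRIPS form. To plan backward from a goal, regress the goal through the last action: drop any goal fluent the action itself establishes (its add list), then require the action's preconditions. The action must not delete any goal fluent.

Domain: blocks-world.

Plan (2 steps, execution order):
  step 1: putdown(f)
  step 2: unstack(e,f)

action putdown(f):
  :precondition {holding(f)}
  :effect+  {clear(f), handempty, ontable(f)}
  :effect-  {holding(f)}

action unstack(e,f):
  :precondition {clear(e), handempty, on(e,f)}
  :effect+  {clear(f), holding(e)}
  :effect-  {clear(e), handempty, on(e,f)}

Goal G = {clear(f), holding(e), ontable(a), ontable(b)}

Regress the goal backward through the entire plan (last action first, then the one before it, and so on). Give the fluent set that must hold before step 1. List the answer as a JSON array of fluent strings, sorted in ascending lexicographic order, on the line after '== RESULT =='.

Work backward from the goal:
  through step 2 (unstack(e,f)): drop {clear(f), holding(e)}, keep {ontable(a), ontable(b)}, require {clear(e), handempty, on(e,f)}
    → {clear(e), handempty, on(e,f), ontable(a), ontable(b)}
  through step 1 (putdown(f)): drop {handempty}, keep {clear(e), on(e,f), ontable(a), ontable(b)}, require {holding(f)}
    → {clear(e), holding(f), on(e,f), ontable(a), ontable(b)}

== RESULT ==
["clear(e)", "holding(f)", "on(e,f)", "ontable(a)", "ontable(b)"]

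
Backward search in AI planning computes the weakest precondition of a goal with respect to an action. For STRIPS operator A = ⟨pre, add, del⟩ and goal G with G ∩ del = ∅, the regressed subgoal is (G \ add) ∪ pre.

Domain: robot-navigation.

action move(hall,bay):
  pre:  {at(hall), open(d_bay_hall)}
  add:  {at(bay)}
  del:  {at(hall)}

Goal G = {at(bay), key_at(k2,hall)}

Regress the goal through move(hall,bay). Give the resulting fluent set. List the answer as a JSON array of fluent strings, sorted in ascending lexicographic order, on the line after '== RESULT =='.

Regress:
  G ∩ del = {}  (empty — regression defined)
  G \ add = {at(bay), key_at(k2,hall)} \ {at(bay)} = {key_at(k2,hall)}
  ∪ pre   = {key_at(k2,hall)} ∪ {at(hall), open(d_bay_hall)}
          = {at(hall), key_at(k2,hall), open(d_bay_hall)}

== RESULT ==
["at(hall)", "key_at(k2,hall)", "open(d_bay_hall)"]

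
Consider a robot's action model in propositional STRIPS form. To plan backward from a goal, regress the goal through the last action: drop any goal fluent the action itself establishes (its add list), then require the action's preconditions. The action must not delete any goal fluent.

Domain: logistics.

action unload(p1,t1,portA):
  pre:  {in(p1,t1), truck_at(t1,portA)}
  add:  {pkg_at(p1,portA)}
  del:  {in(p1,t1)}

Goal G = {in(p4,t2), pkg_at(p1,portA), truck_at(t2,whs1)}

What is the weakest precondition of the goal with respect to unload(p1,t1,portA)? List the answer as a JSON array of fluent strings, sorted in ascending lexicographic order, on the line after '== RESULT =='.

Compute (G \ add) ∪ pre:
  G ∩ del = {}  (empty — regression defined)
  G \ add = {in(p4,t2), pkg_at(p1,portA), truck_at(t2,whs1)} \ {pkg_at(p1,portA)} = {in(p4,t2), truck_at(t2,whs1)}
  ∪ pre   = {in(p4,t2), truck_at(t2,whs1)} ∪ {in(p1,t1), truck_at(t1,portA)}
          = {in(p1,t1), in(p4,t2), truck_at(t1,portA), truck_at(t2,whs1)}

== RESULT ==
["in(p1,t1)", "in(p4,t2)", "truck_at(t1,portA)", "truck_at(t2,whs1)"]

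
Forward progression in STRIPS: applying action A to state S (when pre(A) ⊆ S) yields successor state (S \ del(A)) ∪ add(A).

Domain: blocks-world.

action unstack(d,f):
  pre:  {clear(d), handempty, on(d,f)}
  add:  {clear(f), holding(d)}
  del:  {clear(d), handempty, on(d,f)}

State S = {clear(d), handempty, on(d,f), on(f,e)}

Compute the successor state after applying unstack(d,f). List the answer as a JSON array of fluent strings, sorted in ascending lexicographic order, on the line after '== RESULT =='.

Compute (S \ del) ∪ add:
  pre ⊆ S: {clear(d), handempty, on(d,f)} ⊆ S  — applicable
  S \ del = {on(f,e)}
  ∪ add   = {clear(f), holding(d), on(f,e)}

== RESULT ==
["clear(f)", "holding(d)", "on(f,e)"]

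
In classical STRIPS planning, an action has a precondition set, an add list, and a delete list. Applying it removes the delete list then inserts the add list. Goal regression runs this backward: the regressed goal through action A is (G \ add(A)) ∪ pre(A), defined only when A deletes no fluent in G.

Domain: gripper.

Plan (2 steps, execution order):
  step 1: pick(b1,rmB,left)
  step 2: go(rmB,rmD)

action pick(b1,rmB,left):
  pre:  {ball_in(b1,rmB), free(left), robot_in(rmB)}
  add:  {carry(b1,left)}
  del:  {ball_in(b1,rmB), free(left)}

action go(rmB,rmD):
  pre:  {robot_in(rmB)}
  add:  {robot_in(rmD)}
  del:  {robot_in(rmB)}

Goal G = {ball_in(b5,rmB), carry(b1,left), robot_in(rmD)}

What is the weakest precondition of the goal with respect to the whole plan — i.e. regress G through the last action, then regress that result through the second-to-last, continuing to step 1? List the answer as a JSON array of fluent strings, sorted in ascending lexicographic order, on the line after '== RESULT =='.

Work backward from the goal:
  through step 2 (go(rmB,rmD)): drop {robot_in(rmD)}, keep {ball_in(b5,rmB), carry(b1,left)}, require {robot_in(rmB)}
    → {ball_in(b5,rmB), carry(b1,left), robot_in(rmB)}
  through step 1 (pick(b1,rmB,left)): drop {carry(b1,left)}, keep {ball_in(b5,rmB), robot_in(rmB)}, require {ball_in(b1,rmB), free(left), robot_in(rmB)}
    → {ball_in(b1,rmB), ball_in(b5,rmB), free(left), robot_in(rmB)}

== RESULT ==
["ball_in(b1,rmB)", "ball_in(b5,rmB)", "free(left)", "robot_in(rmB)"]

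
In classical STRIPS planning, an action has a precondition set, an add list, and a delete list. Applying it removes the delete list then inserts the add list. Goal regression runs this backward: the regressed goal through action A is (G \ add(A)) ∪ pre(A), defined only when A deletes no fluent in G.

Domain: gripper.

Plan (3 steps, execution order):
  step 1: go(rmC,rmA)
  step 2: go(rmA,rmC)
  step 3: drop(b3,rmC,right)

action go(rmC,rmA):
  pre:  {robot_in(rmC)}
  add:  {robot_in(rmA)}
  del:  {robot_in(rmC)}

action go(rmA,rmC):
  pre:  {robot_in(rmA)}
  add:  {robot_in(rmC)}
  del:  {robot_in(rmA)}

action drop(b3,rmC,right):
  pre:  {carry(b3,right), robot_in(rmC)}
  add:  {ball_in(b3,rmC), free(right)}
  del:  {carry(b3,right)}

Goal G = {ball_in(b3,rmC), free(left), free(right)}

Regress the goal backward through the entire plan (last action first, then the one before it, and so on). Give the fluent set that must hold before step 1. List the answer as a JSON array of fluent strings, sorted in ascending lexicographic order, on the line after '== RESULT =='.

Work backward from the goal:
  through step 3 (drop(b3,rmC,right)): drop {ball_in(b3,rmC), free(right)}, keep {free(left)}, require {carry(b3,right), robot_in(rmC)}
    → {carry(b3,right), free(left), robot_in(rmC)}
  through step 2 (go(rmA,rmC)): drop {robot_in(rmC)}, keep {carry(b3,right), free(left)}, require {robot_in(rmA)}
    → {carry(b3,right), free(left), robot_in(rmA)}
  through step 1 (go(rmC,rmA)): drop {robot_in(rmA)}, keep {carry(b3,right), free(left)}, require {robot_in(rmC)}
    → {carry(b3,right), free(left), robot_in(rmC)}

== RESULT ==
["carry(b3,right)", "free(left)", "robot_in(rmC)"]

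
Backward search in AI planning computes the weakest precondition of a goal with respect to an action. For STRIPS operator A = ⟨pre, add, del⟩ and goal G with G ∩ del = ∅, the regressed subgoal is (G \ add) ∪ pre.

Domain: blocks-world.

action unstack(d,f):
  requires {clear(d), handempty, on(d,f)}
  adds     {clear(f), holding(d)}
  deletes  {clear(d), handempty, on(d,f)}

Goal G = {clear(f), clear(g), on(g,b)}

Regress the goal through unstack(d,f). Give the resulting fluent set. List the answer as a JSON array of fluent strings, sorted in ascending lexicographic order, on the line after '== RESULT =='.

Regress:
  G ∩ del = {}  (empty — regression defined)
  G \ add = {clear(f), clear(g), on(g,b)} \ {clear(f), holding(d)} = {clear(g), on(g,b)}
  ∪ pre   = {clear(g), on(g,b)} ∪ {clear(d), handempty, on(d,f)}
          = {clear(d), clear(g), handempty, on(d,f), on(g,b)}

== RESULT ==
["clear(d)", "clear(g)", "handempty", "on(d,f)", "on(g,b)"]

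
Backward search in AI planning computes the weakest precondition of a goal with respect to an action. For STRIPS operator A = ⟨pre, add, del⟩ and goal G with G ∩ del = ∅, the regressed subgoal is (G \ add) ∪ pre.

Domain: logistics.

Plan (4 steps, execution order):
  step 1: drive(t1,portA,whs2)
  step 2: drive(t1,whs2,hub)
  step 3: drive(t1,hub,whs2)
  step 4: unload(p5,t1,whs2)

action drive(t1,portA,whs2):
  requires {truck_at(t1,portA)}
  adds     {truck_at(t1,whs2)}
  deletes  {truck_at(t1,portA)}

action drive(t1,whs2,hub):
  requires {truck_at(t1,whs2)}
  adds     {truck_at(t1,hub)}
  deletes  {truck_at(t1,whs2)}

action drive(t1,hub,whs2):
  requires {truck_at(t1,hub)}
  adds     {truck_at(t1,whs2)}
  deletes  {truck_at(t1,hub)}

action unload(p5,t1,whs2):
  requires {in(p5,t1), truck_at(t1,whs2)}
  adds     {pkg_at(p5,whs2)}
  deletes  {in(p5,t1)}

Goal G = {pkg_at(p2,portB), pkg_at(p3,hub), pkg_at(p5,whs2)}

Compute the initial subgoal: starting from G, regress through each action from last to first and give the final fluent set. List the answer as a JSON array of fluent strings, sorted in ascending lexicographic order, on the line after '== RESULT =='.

Work backward from the goal:
  through step 4 (unload(p5,t1,whs2)): drop {pkg_at(p5,whs2)}, keep {pkg_at(p2,portB), pkg_at(p3,hub)}, require {in(p5,t1), truck_at(t1,whs2)}
    → {in(p5,t1), pkg_at(p2,portB), pkg_at(p3,hub), truck_at(t1,whs2)}
  through step 3 (drive(t1,hub,whs2)): drop {truck_at(t1,whs2)}, keep {in(p5,t1), pkg_at(p2,portB), pkg_at(p3,hub)}, require {truck_at(t1,hub)}
    → {in(p5,t1), pkg_at(p2,portB), pkg_at(p3,hub), truck_at(t1,hub)}
  through step 2 (drive(t1,whs2,hub)): drop {truck_at(t1,hub)}, keep {in(p5,t1), pkg_at(p2,portB), pkg_at(p3,hub)}, require {truck_at(t1,whs2)}
    → {in(p5,t1), pkg_at(p2,portB), pkg_at(p3,hub), truck_at(t1,whs2)}
  through step 1 (drive(t1,portA,whs2)): drop {truck_at(t1,whs2)}, keep {in(p5,t1), pkg_at(p2,portB), pkg_at(p3,hub)}, require {truck_at(t1,portA)}
    → {in(p5,t1), pkg_at(p2,portB), pkg_at(p3,hub), truck_at(t1,portA)}

== RESULT ==
["in(p5,t1)", "pkg_at(p2,portB)", "pkg_at(p3,hub)", "truck_at(t1,portA)"]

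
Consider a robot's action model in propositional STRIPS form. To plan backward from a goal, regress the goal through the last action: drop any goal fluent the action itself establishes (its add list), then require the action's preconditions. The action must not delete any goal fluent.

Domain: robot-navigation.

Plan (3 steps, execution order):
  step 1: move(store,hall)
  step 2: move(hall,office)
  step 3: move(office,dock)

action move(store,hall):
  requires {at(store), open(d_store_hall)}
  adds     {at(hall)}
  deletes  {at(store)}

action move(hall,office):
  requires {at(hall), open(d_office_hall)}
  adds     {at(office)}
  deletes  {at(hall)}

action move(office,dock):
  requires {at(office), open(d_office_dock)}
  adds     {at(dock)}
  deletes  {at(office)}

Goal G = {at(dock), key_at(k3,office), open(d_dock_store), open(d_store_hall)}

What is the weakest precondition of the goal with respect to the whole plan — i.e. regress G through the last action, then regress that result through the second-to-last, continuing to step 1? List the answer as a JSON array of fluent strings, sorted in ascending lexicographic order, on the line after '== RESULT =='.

Regress step by step:
  through step 3 (move(office,dock)): drop {at(dock)}, keep {key_at(k3,office), open(d_dock_store), open(d_store_hall)}, require {at(office), open(d_office_dock)}
    → {at(office), key_at(k3,office), open(d_dock_store), open(d_office_dock), open(d_store_hall)}
  through step 2 (move(hall,office)): drop {at(office)}, keep {key_at(k3,office), open(d_dock_store), open(d_office_dock), open(d_store_hall)}, require {at(hall), open(d_office_hall)}
    → {at(hall), key_at(k3,office), open(d_dock_store), open(d_office_dock), open(d_office_hall), open(d_store_hall)}
  through step 1 (move(store,hall)): drop {at(hall)}, keep {key_at(k3,office), open(d_dock_store), open(d_office_dock), open(d_office_hall), open(d_store_hall)}, require {at(store), open(d_store_hall)}
    → {at(store), key_at(k3,office), open(d_dock_store), open(d_office_dock), open(d_office_hall), open(d_store_hall)}

== RESULT ==
["at(store)", "key_at(k3,office)", "open(d_dock_store)", "open(d_office_dock)", "open(d_office_hall)", "open(d_store_hall)"]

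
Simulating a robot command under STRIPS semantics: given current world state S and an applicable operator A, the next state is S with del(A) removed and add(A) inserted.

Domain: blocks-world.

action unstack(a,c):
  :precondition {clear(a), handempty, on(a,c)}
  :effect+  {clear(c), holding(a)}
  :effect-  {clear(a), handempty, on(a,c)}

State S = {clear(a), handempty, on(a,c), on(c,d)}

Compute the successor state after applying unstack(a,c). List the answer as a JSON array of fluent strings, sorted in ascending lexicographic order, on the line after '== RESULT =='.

Compute (S \ del) ∪ add:
  pre ⊆ S: {clear(a), handempty, on(a,c)} ⊆ S  — applicable
  S \ del = {on(c,d)}
  ∪ add   = {clear(c), holding(a), on(c,d)}

== RESULT ==
["clear(c)", "holding(a)", "on(c,d)"]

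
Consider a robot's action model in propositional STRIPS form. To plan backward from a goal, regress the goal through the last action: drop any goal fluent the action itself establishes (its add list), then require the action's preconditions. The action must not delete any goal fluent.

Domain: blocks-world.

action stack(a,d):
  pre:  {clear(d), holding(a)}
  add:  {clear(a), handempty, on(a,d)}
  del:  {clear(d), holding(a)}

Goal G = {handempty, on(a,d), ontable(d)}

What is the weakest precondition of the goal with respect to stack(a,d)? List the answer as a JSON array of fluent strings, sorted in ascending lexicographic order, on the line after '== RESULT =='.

Compute (G \ add) ∪ pre:
  G ∩ del = {}  (empty — regression defined)
  G \ add = {handempty, on(a,d), ontable(d)} \ {clear(a), handempty, on(a,d)} = {ontable(d)}
  ∪ pre   = {ontable(d)} ∪ {clear(d), holding(a)}
          = {clear(d), holding(a), ontable(d)}

== RESULT ==
["clear(d)", "holding(a)", "ontable(d)"]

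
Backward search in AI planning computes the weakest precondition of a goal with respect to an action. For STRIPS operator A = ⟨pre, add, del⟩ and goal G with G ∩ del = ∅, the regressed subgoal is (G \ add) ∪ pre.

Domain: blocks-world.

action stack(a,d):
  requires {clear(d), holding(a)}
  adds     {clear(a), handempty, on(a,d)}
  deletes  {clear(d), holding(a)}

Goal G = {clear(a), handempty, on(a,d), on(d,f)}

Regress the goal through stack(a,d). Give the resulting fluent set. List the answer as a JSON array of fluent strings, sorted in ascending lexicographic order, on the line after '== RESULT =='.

Regress:
  G ∩ del = {}  (empty — regression defined)
  G \ add = {clear(a), handempty, on(a,d), on(d,f)} \ {clear(a), handempty, on(a,d)} = {on(d,f)}
  ∪ pre   = {on(d,f)} ∪ {clear(d), holding(a)}
          = {clear(d), holding(a), on(d,f)}

== RESULT ==
["clear(d)", "holding(a)", "on(d,f)"]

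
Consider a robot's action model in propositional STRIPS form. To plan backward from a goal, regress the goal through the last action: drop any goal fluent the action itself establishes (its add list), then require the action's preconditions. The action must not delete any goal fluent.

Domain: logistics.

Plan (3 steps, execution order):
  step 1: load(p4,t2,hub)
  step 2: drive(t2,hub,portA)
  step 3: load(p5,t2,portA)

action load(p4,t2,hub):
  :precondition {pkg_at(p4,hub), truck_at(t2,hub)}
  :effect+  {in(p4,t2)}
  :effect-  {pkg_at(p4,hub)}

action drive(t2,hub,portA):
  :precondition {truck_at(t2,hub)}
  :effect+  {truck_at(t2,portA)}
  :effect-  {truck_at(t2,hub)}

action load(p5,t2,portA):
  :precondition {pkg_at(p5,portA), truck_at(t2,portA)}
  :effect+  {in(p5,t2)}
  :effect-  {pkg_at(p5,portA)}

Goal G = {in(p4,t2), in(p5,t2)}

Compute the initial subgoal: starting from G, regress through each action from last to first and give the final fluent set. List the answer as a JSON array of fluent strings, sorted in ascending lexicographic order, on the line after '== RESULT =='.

Regress step by step:
  through step 3 (load(p5,t2,portA)): drop {in(p5,t2)}, keep {in(p4,t2)}, require {pkg_at(p5,portA), truck_at(t2,portA)}
    → {in(p4,t2), pkg_at(p5,portA), truck_at(t2,portA)}
  through step 2 (drive(t2,hub,portA)): drop {truck_at(t2,portA)}, keep {in(p4,t2), pkg_at(p5,portA)}, require {truck_at(t2,hub)}
    → {in(p4,t2), pkg_at(p5,portA), truck_at(t2,hub)}
  through step 1 (load(p4,t2,hub)): drop {in(p4,t2)}, keep {pkg_at(p5,portA), truck_at(t2,hub)}, require {pkg_at(p4,hub), truck_at(t2,hub)}
    → {pkg_at(p4,hub), pkg_at(p5,portA), truck_at(t2,hub)}

== RESULT ==
["pkg_at(p4,hub)", "pkg_at(p5,portA)", "truck_at(t2,hub)"]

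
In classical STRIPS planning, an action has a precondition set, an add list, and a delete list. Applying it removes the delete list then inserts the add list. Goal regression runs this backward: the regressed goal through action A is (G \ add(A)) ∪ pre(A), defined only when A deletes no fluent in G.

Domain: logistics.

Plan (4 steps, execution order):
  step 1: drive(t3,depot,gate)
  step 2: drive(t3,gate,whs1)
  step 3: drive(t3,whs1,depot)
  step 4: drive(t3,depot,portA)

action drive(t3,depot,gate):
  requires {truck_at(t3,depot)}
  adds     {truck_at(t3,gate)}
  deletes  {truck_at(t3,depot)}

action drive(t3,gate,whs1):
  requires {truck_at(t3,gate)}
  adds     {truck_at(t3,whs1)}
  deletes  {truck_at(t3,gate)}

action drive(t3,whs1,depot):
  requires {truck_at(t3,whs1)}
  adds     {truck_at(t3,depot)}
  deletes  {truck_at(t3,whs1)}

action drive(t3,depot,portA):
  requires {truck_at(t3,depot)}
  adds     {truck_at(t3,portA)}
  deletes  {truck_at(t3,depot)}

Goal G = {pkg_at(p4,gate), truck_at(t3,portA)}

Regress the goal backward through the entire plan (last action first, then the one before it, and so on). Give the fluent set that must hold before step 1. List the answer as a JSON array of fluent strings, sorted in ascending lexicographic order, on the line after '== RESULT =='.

Regress step by step:
  through step 4 (drive(t3,depot,portA)): drop {truck_at(t3,portA)}, keep {pkg_at(p4,gate)}, require {truck_at(t3,depot)}
    → {pkg_at(p4,gate), truck_at(t3,depot)}
  through step 3 (drive(t3,whs1,depot)): drop {truck_at(t3,depot)}, keep {pkg_at(p4,gate)}, require {truck_at(t3,whs1)}
    → {pkg_at(p4,gate), truck_at(t3,whs1)}
  through step 2 (drive(t3,gate,whs1)): drop {truck_at(t3,whs1)}, keep {pkg_at(p4,gate)}, require {truck_at(t3,gate)}
    → {pkg_at(p4,gate), truck_at(t3,gate)}
  through step 1 (drive(t3,depot,gate)): drop {truck_at(t3,gate)}, keep {pkg_at(p4,gate)}, require {truck_at(t3,depot)}
    → {pkg_at(p4,gate), truck_at(t3,depot)}

== RESULT ==
["pkg_at(p4,gate)", "truck_at(t3,depot)"]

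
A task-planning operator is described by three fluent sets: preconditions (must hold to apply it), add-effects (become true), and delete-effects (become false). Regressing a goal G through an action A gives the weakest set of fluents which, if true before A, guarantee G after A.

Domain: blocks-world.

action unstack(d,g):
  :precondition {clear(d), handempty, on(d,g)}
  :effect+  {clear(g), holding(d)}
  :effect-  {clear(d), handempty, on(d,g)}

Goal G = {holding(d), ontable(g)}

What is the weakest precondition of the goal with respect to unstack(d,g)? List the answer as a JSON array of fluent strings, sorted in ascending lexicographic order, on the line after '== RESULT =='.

Compute (G \ add) ∪ pre:
  G ∩ del = {}  (empty — regression defined)
  G \ add = {holding(d), ontable(g)} \ {clear(g), holding(d)} = {ontable(g)}
  ∪ pre   = {ontable(g)} ∪ {clear(d), handempty, on(d,g)}
          = {clear(d), handempty, on(d,g), ontable(g)}

== RESULT ==
["clear(d)", "handempty", "on(d,g)", "ontable(g)"]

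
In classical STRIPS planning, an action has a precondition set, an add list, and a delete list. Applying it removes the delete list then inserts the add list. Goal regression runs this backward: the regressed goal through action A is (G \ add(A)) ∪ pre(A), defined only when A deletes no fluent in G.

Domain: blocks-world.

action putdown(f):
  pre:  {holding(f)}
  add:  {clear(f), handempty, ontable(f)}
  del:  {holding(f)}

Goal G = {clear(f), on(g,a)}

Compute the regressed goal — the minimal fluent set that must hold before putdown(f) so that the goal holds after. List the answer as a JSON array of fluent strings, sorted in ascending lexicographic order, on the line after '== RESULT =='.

Regress:
  G ∩ del = {}  (empty — regression defined)
  G \ add = {clear(f), on(g,a)} \ {clear(f), handempty, ontable(f)} = {on(g,a)}
  ∪ pre   = {on(g,a)} ∪ {holding(f)}
          = {holding(f), on(g,a)}

== RESULT ==
["holding(f)", "on(g,a)"]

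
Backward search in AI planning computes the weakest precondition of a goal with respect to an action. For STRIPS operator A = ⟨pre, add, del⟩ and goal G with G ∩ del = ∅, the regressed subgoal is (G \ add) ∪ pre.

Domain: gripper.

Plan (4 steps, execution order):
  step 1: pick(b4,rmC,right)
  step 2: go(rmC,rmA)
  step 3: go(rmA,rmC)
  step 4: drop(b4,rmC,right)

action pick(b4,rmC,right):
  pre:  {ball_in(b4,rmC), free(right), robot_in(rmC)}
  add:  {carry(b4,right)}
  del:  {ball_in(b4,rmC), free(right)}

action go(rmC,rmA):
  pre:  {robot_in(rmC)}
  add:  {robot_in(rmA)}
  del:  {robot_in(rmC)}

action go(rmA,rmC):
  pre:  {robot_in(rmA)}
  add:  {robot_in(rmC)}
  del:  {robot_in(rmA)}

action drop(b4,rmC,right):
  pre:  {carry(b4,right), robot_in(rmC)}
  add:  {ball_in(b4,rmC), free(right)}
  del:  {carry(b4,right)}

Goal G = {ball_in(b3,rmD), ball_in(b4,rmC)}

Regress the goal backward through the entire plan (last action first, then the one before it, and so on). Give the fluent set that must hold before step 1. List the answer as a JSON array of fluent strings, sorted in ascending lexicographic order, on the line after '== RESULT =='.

Regress step by step:
  through step 4 (drop(b4,rmC,right)): drop {ball_in(b4,rmC)}, keep {ball_in(b3,rmD)}, require {carry(b4,right), robot_in(rmC)}
    → {ball_in(b3,rmD), carry(b4,right), robot_in(rmC)}
  through step 3 (go(rmA,rmC)): drop {robot_in(rmC)}, keep {ball_in(b3,rmD), carry(b4,right)}, require {robot_in(rmA)}
    → {ball_in(b3,rmD), carry(b4,right), robot_in(rmA)}
  through step 2 (go(rmC,rmA)): drop {robot_in(rmA)}, keep {ball_in(b3,rmD), carry(b4,right)}, require {robot_in(rmC)}
    → {ball_in(b3,rmD), carry(b4,right), robot_in(rmC)}
  through step 1 (pick(b4,rmC,right)): drop {carry(b4,right)}, keep {ball_in(b3,rmD), robot_in(rmC)}, require {ball_in(b4,rmC), free(right), robot_in(rmC)}
    → {ball_in(b3,rmD), ball_in(b4,rmC), free(right), robot_in(rmC)}

== RESULT ==
["ball_in(b3,rmD)", "ball_in(b4,rmC)", "free(right)", "robot_in(rmC)"]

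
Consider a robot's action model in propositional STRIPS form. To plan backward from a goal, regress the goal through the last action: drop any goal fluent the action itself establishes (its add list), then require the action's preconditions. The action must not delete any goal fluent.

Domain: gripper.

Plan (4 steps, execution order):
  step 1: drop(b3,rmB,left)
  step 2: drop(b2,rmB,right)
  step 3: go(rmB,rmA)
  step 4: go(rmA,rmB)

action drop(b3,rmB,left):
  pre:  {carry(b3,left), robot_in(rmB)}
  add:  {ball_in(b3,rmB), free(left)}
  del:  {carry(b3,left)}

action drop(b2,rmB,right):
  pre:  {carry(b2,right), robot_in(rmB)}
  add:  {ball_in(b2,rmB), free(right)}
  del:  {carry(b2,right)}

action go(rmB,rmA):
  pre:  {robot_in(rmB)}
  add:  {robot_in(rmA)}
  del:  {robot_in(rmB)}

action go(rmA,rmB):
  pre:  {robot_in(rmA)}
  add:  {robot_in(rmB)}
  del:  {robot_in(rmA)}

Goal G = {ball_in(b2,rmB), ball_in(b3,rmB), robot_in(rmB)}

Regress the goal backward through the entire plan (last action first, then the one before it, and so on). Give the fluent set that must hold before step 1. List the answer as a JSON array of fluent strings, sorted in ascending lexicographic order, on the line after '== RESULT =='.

Regress step by step:
  through step 4 (go(rmA,rmB)): drop {robot_in(rmB)}, keep {ball_in(b2,rmB), ball_in(b3,rmB)}, require {robot_in(rmA)}
    → {ball_in(b2,rmB), ball_in(b3,rmB), robot_in(rmA)}
  through step 3 (go(rmB,rmA)): drop {robot_in(rmA)}, keep {ball_in(b2,rmB), ball_in(b3,rmB)}, require {robot_in(rmB)}
    → {ball_in(b2,rmB), ball_in(b3,rmB), robot_in(rmB)}
  through step 2 (drop(b2,rmB,right)): drop {ball_in(b2,rmB)}, keep {ball_in(b3,rmB), robot_in(rmB)}, require {carry(b2,right), robot_in(rmB)}
    → {ball_in(b3,rmB), carry(b2,right), robot_in(rmB)}
  through step 1 (drop(b3,rmB,left)): drop {ball_in(b3,rmB)}, keep {carry(b2,right), robot_in(rmB)}, require {carry(b3,left), robot_in(rmB)}
    → {carry(b2,right), carry(b3,left), robot_in(rmB)}

== RESULT ==
["carry(b2,right)", "carry(b3,left)", "robot_in(rmB)"]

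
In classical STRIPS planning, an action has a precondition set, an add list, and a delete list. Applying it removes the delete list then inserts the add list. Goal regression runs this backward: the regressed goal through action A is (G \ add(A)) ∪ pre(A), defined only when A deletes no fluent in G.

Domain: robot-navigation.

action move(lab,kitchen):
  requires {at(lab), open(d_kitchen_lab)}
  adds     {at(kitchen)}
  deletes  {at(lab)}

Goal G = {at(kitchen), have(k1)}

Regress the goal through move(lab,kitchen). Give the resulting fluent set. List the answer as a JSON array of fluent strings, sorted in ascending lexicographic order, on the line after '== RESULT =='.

Compute (G \ add) ∪ pre:
  G ∩ del = {}  (empty — regression defined)
  G \ add = {at(kitchen), have(k1)} \ {at(kitchen)} = {have(k1)}
  ∪ pre   = {have(k1)} ∪ {at(lab), open(d_kitchen_lab)}
          = {at(lab), have(k1), open(d_kitchen_lab)}

== RESULT ==
["at(lab)", "have(k1)", "open(d_kitchen_lab)"]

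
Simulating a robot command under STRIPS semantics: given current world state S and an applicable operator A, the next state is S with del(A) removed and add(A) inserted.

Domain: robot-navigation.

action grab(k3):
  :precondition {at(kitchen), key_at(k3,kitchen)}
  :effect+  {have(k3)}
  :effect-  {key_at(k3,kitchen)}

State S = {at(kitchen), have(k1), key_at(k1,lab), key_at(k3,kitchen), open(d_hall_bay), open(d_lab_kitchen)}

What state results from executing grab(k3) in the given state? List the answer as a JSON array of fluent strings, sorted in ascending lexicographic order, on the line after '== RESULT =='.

Compute (S \ del) ∪ add:
  pre ⊆ S: {at(kitchen), key_at(k3,kitchen)} ⊆ S  — applicable
  S \ del = {at(kitchen), have(k1), key_at(k1,lab), open(d_hall_bay), open(d_lab_kitchen)}
  ∪ add   = {at(kitchen), have(k1), have(k3), key_at(k1,lab), open(d_hall_bay), open(d_lab_kitchen)}

== RESULT ==
["at(kitchen)", "have(k1)", "have(k3)", "key_at(k1,lab)", "open(d_hall_bay)", "open(d_lab_kitchen)"]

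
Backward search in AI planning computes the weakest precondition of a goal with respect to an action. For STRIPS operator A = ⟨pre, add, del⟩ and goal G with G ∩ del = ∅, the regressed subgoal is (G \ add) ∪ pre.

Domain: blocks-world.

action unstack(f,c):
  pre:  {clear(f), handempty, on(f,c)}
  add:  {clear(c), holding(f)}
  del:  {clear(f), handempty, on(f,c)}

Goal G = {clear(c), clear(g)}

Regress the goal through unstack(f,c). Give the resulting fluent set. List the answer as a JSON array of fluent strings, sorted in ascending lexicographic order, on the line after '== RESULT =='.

Compute (G \ add) ∪ pre:
  G ∩ del = {}  (empty — regression defined)
  G \ add = {clear(c), clear(g)} \ {clear(c), holding(f)} = {clear(g)}
  ∪ pre   = {clear(g)} ∪ {clear(f), handempty, on(f,c)}
          = {clear(f), clear(g), handempty, on(f,c)}

== RESULT ==
["clear(f)", "clear(g)", "handempty", "on(f,c)"]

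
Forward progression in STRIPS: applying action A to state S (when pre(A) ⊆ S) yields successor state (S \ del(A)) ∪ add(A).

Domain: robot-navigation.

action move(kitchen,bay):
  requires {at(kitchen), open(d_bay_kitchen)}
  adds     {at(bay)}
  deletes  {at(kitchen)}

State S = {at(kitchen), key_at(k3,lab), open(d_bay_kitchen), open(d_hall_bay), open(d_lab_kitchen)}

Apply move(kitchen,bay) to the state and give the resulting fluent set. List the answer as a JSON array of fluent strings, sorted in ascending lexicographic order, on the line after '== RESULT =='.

Progress:
  pre ⊆ S: {at(kitchen), open(d_bay_kitchen)} ⊆ S  — applicable
  S \ del = {key_at(k3,lab), open(d_bay_kitchen), open(d_hall_bay), open(d_lab_kitchen)}
  ∪ add   = {at(bay), key_at(k3,lab), open(d_bay_kitchen), open(d_hall_bay), open(d_lab_kitchen)}

== RESULT ==
["at(bay)", "key_at(k3,lab)", "open(d_bay_kitchen)", "open(d_hall_bay)", "open(d_lab_kitchen)"]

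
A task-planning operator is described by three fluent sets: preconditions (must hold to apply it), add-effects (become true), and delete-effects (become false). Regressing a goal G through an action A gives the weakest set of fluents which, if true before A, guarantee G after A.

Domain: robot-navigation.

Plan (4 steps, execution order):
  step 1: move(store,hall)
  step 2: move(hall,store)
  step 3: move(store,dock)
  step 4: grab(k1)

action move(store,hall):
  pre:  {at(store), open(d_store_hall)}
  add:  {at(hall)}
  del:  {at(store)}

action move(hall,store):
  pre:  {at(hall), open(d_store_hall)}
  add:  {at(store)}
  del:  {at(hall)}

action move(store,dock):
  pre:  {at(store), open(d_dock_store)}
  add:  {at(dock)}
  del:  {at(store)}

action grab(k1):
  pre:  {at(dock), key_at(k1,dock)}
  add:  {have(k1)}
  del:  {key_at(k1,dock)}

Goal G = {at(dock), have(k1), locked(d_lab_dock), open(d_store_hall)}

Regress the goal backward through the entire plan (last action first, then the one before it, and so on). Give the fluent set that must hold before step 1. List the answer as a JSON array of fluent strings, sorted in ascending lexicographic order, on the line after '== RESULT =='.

Work backward from the goal:
  through step 4 (grab(k1)): drop {have(k1)}, keep {at(dock), locked(d_lab_dock), open(d_store_hall)}, require {at(dock), key_at(k1,dock)}
    → {at(dock), key_at(k1,dock), locked(d_lab_dock), open(d_store_hall)}
  through step 3 (move(store,dock)): drop {at(dock)}, keep {key_at(k1,dock), locked(d_lab_dock), open(d_store_hall)}, require {at(store), open(d_dock_store)}
    → {at(store), key_at(k1,dock), locked(d_lab_dock), open(d_dock_store), open(d_store_hall)}
  through step 2 (move(hall,store)): drop {at(store)}, keep {key_at(k1,dock), locked(d_lab_dock), open(d_dock_store), open(d_store_hall)}, require {at(hall), open(d_store_hall)}
    → {at(hall), key_at(k1,dock), locked(d_lab_dock), open(d_dock_store), open(d_store_hall)}
  through step 1 (move(store,hall)): drop {at(hall)}, keep {key_at(k1,dock), locked(d_lab_dock), open(d_dock_store), open(d_store_hall)}, require {at(store), open(d_store_hall)}
    → {at(store), key_at(k1,dock), locked(d_lab_dock), open(d_dock_store), open(d_store_hall)}

== RESULT ==
["at(store)", "key_at(k1,dock)", "locked(d_lab_dock)", "open(d_dock_store)", "open(d_store_hall)"]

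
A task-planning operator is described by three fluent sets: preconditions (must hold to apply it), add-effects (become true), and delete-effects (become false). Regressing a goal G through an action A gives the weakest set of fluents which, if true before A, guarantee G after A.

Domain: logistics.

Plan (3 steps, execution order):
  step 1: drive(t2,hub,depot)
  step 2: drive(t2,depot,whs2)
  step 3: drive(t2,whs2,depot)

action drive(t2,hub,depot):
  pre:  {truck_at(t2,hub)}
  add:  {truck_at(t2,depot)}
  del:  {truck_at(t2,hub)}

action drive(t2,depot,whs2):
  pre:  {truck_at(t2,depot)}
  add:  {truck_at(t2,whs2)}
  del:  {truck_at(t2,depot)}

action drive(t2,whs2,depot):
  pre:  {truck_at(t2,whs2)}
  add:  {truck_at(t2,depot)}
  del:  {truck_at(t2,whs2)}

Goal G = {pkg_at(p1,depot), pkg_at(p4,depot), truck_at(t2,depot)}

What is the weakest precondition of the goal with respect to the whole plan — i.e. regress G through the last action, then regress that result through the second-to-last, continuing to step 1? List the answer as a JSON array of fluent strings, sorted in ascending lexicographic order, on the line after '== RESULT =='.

Regress step by step:
  through step 3 (drive(t2,whs2,depot)): drop {truck_at(t2,depot)}, keep {pkg_at(p1,depot), pkg_at(p4,depot)}, require {truck_at(t2,whs2)}
    → {pkg_at(p1,depot), pkg_at(p4,depot), truck_at(t2,whs2)}
  through step 2 (drive(t2,depot,whs2)): drop {truck_at(t2,whs2)}, keep {pkg_at(p1,depot), pkg_at(p4,depot)}, require {truck_at(t2,depot)}
    → {pkg_at(p1,depot), pkg_at(p4,depot), truck_at(t2,depot)}
  through step 1 (drive(t2,hub,depot)): drop {truck_at(t2,depot)}, keep {pkg_at(p1,depot), pkg_at(p4,depot)}, require {truck_at(t2,hub)}
    → {pkg_at(p1,depot), pkg_at(p4,depot), truck_at(t2,hub)}

== RESULT ==
["pkg_at(p1,depot)", "pkg_at(p4,depot)", "truck_at(t2,hub)"]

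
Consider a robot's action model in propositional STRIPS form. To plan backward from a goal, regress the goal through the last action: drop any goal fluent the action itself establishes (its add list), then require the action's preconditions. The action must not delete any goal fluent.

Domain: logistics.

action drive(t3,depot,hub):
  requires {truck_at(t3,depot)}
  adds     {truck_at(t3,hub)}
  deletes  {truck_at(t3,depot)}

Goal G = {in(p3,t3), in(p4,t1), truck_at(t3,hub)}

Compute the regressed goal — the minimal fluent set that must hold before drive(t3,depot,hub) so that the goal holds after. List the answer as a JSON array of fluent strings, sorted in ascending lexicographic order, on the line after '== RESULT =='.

Regress:
  G ∩ del = {}  (empty — regression defined)
  G \ add = {in(p3,t3), in(p4,t1), truck_at(t3,hub)} \ {truck_at(t3,hub)} = {in(p3,t3), in(p4,t1)}
  ∪ pre   = {in(p3,t3), in(p4,t1)} ∪ {truck_at(t3,depot)}
          = {in(p3,t3), in(p4,t1), truck_at(t3,depot)}

== RESULT ==
["in(p3,t3)", "in(p4,t1)", "truck_at(t3,depot)"]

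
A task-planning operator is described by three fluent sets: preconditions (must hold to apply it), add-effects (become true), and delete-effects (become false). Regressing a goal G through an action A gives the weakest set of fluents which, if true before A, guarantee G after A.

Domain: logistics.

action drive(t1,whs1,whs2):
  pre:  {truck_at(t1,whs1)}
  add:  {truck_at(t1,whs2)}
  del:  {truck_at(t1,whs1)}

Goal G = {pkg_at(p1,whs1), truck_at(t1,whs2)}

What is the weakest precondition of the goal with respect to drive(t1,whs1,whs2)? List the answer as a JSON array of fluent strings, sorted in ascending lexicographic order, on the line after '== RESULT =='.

Compute (G \ add) ∪ pre:
  G ∩ del = {}  (empty — regression defined)
  G \ add = {pkg_at(p1,whs1), truck_at(t1,whs2)} \ {truck_at(t1,whs2)} = {pkg_at(p1,whs1)}
  ∪ pre   = {pkg_at(p1,whs1)} ∪ {truck_at(t1,whs1)}
          = {pkg_at(p1,whs1), truck_at(t1,whs1)}

== RESULT ==
["pkg_at(p1,whs1)", "truck_at(t1,whs1)"]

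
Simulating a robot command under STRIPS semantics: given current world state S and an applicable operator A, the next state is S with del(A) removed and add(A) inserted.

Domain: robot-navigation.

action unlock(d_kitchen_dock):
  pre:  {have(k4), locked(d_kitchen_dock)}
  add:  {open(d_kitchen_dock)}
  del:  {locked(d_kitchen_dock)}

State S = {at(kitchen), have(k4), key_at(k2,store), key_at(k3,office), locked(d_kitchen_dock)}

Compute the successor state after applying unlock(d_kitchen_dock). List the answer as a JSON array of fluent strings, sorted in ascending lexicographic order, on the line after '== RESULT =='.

Progress:
  pre ⊆ S: {have(k4), locked(d_kitchen_dock)} ⊆ S  — applicable
  S \ del = {at(kitchen), have(k4), key_at(k2,store), key_at(k3,office)}
  ∪ add   = {at(kitchen), have(k4), key_at(k2,store), key_at(k3,office), open(d_kitchen_dock)}

== RESULT ==
["at(kitchen)", "have(k4)", "key_at(k2,store)", "key_at(k3,office)", "open(d_kitchen_dock)"]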